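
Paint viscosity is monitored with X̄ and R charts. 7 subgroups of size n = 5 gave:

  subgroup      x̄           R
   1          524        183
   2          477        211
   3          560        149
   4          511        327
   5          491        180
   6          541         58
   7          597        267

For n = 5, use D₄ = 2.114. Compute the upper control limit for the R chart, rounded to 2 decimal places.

415.25

R̄ = (183 + 211 + 149 + 327 + 180 + 58 + 267) / 7 = 1375.0000 / 7 = 196.4286
UCL_R = D₄·R̄ = 2.114 × 196.4286 = 415.2500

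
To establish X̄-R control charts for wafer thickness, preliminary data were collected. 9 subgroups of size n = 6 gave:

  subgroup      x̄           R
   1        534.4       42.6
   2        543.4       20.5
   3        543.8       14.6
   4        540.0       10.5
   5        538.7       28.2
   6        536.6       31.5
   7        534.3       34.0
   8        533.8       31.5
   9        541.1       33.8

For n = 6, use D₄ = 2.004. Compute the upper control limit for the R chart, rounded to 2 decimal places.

R̄ = (42.6 + 20.5 + 14.6 + 10.5 + 28.2 + 31.5 + 34.0 + 31.5 + 33.8) / 9 = 247.2000 / 9 = 27.4667
UCL_R = D₄·R̄ = 2.004 × 27.4667 = 55.0432

55.04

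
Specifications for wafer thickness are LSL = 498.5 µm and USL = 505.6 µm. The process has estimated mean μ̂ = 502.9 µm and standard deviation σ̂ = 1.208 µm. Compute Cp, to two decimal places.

0.98

Cp = (USL − LSL) / (6σ̂) = (505.6 − 498.5) / (6 × 1.208) = 7.1000 / 7.2480 = 0.9796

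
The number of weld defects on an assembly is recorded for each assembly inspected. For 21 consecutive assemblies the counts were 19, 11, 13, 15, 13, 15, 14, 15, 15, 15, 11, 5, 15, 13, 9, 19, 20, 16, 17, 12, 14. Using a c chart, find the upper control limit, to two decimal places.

c̄ = (19 + 11 + 13 + 15 + 13 + 15 + 14 + 15 + 15 + 15 + 11 + 5 + 15 + 13 + 9 + 19 + 20 + 16 + 17 + 12 + 14) / 21 = 296 / 21 = 14.0952
UCL = c̄ + 3√c̄ = 14.0952 + 3 × √14.0952 = 14.0952 + 3 × 3.7544 = 25.3583

25.36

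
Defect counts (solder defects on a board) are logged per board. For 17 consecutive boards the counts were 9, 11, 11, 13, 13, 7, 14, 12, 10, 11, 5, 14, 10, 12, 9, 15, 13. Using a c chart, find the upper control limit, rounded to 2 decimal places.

c̄ = (9 + 11 + 11 + 13 + 13 + 7 + 14 + 12 + 10 + 11 + 5 + 14 + 10 + 12 + 9 + 15 + 13) / 17 = 189 / 17 = 11.1176
UCL = c̄ + 3√c̄ = 11.1176 + 3 × √11.1176 = 11.1176 + 3 × 3.3343 = 21.1206

21.12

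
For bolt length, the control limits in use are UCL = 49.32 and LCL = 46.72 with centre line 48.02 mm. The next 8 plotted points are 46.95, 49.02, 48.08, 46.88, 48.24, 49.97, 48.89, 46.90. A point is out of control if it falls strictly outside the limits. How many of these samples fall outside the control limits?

Compare each point to [46.72, 49.32]: sample 6 = 49.97 > UCL.

1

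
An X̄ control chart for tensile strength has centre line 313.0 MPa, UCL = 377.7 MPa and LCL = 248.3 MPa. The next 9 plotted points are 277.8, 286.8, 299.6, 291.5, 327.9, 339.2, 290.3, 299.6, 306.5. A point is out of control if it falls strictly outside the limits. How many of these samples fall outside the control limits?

0

All 9 points lie within [248.3, 377.7].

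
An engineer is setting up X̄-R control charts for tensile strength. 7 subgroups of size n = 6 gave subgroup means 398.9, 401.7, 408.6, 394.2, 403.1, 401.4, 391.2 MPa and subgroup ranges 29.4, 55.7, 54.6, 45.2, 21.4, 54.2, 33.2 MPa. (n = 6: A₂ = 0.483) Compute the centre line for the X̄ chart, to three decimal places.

X̄̄ = (398.9 + 401.7 + 408.6 + 394.2 + 403.1 + 401.4 + 391.2) / 7 = 2799.1000 / 7 = 399.8714
CL = X̄̄ = 399.8714

399.871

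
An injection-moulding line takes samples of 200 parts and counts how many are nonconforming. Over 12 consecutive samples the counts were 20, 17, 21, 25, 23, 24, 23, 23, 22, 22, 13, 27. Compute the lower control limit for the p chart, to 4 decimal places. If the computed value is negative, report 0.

0.0424

p̄ = Σdᵢ / (k·n) = 260 / (12 × 200) = 0.10833
LCL = p̄ − 3·√(p̄(1−p̄)/n) = 0.10833 − 3 × 0.02198 = 0.04240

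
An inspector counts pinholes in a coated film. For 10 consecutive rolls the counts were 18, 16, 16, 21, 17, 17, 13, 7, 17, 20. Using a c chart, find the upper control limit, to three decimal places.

28.275

c̄ = (18 + 16 + 16 + 21 + 17 + 17 + 13 + 7 + 17 + 20) / 10 = 162 / 10 = 16.2000
UCL = c̄ + 3√c̄ = 16.2000 + 3 × √16.2000 = 16.2000 + 3 × 4.0249 = 28.2748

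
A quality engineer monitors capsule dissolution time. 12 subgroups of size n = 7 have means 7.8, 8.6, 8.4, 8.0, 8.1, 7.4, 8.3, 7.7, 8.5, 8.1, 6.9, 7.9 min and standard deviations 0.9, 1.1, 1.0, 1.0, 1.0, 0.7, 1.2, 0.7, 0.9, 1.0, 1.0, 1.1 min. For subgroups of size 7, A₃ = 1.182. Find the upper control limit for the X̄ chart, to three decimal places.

X̄̄ = (7.8 + 8.6 + 8.4 + 8.0 + 8.1 + 7.4 + 8.3 + 7.7 + 8.5 + 8.1 + 6.9 + 7.9) / 12 = 7.9750
s̄ = (0.9 + 1.1 + 1.0 + 1.0 + 1.0 + 0.7 + 1.2 + 0.7 + 0.9 + 1.0 + 1.0 + 1.1) / 12 = 0.9667
UCL = X̄̄ + A₃·s̄ = 7.9750 + 1.182 × 0.9667 = 9.1176

9.118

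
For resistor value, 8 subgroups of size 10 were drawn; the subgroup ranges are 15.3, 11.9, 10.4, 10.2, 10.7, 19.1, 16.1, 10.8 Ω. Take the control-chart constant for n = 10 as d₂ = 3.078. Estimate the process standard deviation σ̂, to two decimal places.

4.24

R̄ = (15.3 + 11.9 + 10.4 + 10.2 + 10.7 + 19.1 + 16.1 + 10.8) / 8 = 13.0625
σ̂ = R̄ / d₂ = 13.0625 / 3.078 = 4.2438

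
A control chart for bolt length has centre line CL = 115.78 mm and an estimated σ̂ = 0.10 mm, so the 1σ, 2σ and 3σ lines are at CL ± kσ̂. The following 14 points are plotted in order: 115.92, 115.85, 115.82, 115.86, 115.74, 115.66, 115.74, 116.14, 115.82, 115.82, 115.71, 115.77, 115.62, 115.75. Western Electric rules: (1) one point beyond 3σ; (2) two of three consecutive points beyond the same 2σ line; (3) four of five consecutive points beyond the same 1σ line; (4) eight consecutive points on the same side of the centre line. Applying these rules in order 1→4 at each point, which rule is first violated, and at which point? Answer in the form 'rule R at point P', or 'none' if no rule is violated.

Zone of each point (C = within 1σ̂, B = 1σ̂–2σ̂, A = 2σ̂–3σ̂, * = beyond 3σ̂; sign = side of CL): 1:+B, 2:+C, 3:+C, 4:+C, 5:-C, 6:-B, 7:-C, 8:+*, 9:+C, 10:+C, 11:-C, 12:-C, 13:-B, 14:-C
Rule 1 (one point beyond the 3σ limits) is satisfied at point 8.

rule 1 at point 8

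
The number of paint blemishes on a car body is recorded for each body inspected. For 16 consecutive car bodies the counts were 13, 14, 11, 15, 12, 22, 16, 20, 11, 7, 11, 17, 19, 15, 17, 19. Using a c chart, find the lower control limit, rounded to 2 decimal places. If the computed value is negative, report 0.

c̄ = (13 + 14 + 11 + 15 + 12 + 22 + 16 + 20 + 11 + 7 + 11 + 17 + 19 + 15 + 17 + 19) / 16 = 239 / 16 = 14.9375
LCL = c̄ − 3√c̄ = 14.9375 − 3 × 3.8649 = 3.3428

3.34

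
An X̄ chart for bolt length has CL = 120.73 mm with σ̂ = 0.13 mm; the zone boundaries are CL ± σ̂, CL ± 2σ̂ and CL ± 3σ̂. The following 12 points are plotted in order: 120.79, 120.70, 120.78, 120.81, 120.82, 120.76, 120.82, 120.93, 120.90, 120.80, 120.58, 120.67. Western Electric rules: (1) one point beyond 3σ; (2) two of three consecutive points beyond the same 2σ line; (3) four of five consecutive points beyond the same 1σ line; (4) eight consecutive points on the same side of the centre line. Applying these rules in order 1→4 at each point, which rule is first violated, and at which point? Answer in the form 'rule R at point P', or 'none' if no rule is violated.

Zone of each point (C = within 1σ̂, B = 1σ̂–2σ̂, A = 2σ̂–3σ̂, * = beyond 3σ̂; sign = side of CL): 1:+C, 2:-C, 3:+C, 4:+C, 5:+C, 6:+C, 7:+C, 8:+B, 9:+B, 10:+C, 11:-B, 12:-C
Rule 4 (eight consecutive points on the same side of the centre line) is satisfied at point 10.

rule 4 at point 10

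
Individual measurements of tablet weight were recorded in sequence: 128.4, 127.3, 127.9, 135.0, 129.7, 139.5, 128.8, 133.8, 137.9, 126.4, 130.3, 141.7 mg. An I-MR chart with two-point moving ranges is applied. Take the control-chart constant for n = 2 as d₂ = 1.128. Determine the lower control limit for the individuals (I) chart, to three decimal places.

X̄ = (128.4 + 127.3 + 127.9 + 135.0 + 129.7 + 139.5 + 128.8 + 133.8 + 137.9 + 126.4 + 130.3 + 141.7) / 12 = 132.2250
Moving ranges: 1.1, 0.6, 7.1, 5.3, 9.8, 10.7, 5.0, 4.1, 11.5, 3.9, 11.4; M̄R̄ = 70.5000 / 11 = 6.4091
LCL = X̄ − 3·M̄R̄/d₂ = 132.2250 − 3 × 6.4091 / 1.128 = 115.1795

115.180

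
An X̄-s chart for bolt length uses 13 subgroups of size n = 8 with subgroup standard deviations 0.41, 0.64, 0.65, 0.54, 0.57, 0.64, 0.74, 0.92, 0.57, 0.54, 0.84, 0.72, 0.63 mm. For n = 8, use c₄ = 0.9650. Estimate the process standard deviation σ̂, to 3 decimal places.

0.670

s̄ = (0.41 + 0.64 + 0.65 + 0.54 + 0.57 + 0.64 + 0.74 + 0.92 + 0.57 + 0.54 + 0.84 + 0.72 + 0.63) / 13 = 0.6469
σ̂ = s̄ / c₄ = 0.6469 / 0.9650 = 0.6704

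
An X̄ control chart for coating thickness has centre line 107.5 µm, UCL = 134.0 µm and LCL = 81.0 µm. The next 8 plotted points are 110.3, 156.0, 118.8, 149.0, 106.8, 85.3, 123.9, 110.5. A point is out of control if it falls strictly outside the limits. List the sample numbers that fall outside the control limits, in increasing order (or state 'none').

2, 4

Compare each point to [81.0, 134.0]: sample 2 = 156.0 > UCL; sample 4 = 149.0 > UCL.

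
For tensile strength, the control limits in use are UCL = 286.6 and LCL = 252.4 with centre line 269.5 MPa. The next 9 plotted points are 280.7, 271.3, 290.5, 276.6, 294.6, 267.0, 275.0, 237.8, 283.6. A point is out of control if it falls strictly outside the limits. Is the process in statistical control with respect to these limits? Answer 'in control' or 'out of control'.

out of control

Compare each point to [252.4, 286.6]: sample 3 = 290.5 > UCL; sample 5 = 294.6 > UCL; sample 8 = 237.8 < LCL.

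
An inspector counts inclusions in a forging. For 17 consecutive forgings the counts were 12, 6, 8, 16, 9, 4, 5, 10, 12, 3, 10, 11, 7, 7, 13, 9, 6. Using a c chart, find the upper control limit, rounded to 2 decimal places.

c̄ = (12 + 6 + 8 + 16 + 9 + 4 + 5 + 10 + 12 + 3 + 10 + 11 + 7 + 7 + 13 + 9 + 6) / 17 = 148 / 17 = 8.7059
UCL = c̄ + 3√c̄ = 8.7059 + 3 × √8.7059 = 8.7059 + 3 × 2.9506 = 17.5576

17.56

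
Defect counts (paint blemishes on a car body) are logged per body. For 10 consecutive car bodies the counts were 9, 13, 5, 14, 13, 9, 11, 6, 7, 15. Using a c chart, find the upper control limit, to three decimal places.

19.781

c̄ = (9 + 13 + 5 + 14 + 13 + 9 + 11 + 6 + 7 + 15) / 10 = 102 / 10 = 10.2000
UCL = c̄ + 3√c̄ = 10.2000 + 3 × √10.2000 = 10.2000 + 3 × 3.1937 = 19.7812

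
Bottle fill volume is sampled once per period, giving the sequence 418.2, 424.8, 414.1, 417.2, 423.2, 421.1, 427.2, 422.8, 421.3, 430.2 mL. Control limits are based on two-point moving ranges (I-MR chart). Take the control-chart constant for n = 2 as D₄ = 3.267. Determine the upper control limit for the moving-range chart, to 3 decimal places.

17.932

Moving ranges: 6.6, 10.7, 3.1, 6.0, 2.1, 6.1, 4.4, 1.5, 8.9; M̄R̄ = 49.4000 / 9 = 5.4889
UCL_MR = D₄·M̄R̄ = 3.267 × 5.4889 = 17.9322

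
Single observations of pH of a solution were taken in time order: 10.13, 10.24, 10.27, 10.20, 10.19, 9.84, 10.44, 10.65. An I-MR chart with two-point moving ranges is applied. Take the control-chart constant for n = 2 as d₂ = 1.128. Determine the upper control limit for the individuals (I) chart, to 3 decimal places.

X̄ = (10.13 + 10.24 + 10.27 + 10.20 + 10.19 + 9.84 + 10.44 + 10.65) / 8 = 10.2450
Moving ranges: 0.11, 0.03, 0.07, 0.01, 0.35, 0.60, 0.21; M̄R̄ = 1.3800 / 7 = 0.1971
UCL = X̄ + 3·M̄R̄/d₂ = 10.2450 + 3 × 0.1971 / 1.128 = 10.7693

10.769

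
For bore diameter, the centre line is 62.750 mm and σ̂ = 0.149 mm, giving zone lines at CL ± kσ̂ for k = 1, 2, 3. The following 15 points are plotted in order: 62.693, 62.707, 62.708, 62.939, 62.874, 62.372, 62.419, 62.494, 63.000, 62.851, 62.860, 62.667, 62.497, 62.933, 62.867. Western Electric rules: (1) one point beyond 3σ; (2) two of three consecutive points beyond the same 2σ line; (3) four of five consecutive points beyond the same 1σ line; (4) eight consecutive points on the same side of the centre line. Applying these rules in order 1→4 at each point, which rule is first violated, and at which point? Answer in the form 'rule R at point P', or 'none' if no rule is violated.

rule 2 at point 7

Zone of each point (C = within 1σ̂, B = 1σ̂–2σ̂, A = 2σ̂–3σ̂, * = beyond 3σ̂; sign = side of CL): 1:-C, 2:-C, 3:-C, 4:+B, 5:+C, 6:-A, 7:-A, 8:-B, 9:+B, 10:+C, 11:+C, 12:-C, 13:-B, 14:+B, 15:+C
Rule 2 (two of three consecutive points beyond the same 2σ limit) is satisfied at point 7.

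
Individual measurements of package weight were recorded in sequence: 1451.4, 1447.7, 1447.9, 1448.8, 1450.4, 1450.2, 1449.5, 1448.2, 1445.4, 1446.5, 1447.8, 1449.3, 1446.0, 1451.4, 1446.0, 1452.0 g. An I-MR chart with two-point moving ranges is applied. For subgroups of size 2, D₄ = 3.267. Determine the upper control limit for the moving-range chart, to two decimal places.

Moving ranges: 3.7, 0.2, 0.9, 1.6, 0.2, 0.7, 1.3, 2.8, 1.1, 1.3, 1.5, 3.3, 5.4, 5.4, 6.0; M̄R̄ = 35.4000 / 15 = 2.3600
UCL_MR = D₄·M̄R̄ = 3.267 × 2.3600 = 7.7101

7.71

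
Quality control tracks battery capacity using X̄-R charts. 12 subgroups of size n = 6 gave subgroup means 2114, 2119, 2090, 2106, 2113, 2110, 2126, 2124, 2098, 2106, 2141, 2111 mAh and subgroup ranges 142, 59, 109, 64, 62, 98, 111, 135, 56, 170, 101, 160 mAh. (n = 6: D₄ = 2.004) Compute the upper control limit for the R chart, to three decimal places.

R̄ = (142 + 59 + 109 + 64 + 62 + 98 + 111 + 135 + 56 + 170 + 101 + 160) / 12 = 1267.0000 / 12 = 105.5833
UCL_R = D₄·R̄ = 2.004 × 105.5833 = 211.5890

211.589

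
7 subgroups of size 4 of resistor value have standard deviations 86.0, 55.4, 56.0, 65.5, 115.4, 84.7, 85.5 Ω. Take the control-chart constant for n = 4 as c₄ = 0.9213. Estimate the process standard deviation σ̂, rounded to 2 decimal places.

s̄ = (86.0 + 55.4 + 56.0 + 65.5 + 115.4 + 84.7 + 85.5) / 7 = 78.3571
σ̂ = s̄ / c₄ = 78.3571 / 0.9213 = 85.0506

85.05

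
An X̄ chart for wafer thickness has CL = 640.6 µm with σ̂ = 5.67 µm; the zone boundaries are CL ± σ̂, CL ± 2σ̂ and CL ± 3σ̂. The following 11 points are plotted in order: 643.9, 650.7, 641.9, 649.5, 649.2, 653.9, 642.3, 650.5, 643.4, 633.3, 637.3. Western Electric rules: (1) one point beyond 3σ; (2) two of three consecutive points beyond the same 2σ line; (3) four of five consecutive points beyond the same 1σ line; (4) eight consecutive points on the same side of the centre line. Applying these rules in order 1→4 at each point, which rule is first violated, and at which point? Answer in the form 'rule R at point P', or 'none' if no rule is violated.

rule 3 at point 6

Zone of each point (C = within 1σ̂, B = 1σ̂–2σ̂, A = 2σ̂–3σ̂, * = beyond 3σ̂; sign = side of CL): 1:+C, 2:+B, 3:+C, 4:+B, 5:+B, 6:+A, 7:+C, 8:+B, 9:+C, 10:-B, 11:-C
Rule 3 (four of five consecutive points beyond the same 1σ limit) is satisfied at point 6.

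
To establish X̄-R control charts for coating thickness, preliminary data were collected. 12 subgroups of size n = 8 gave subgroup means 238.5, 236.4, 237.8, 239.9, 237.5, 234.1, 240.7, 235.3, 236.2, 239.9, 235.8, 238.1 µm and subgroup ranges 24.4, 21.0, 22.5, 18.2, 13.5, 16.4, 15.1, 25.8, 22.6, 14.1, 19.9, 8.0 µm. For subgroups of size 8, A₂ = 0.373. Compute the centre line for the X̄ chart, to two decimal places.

X̄̄ = (238.5 + 236.4 + 237.8 + 239.9 + 237.5 + 234.1 + 240.7 + 235.3 + 236.2 + 239.9 + 235.8 + 238.1) / 12 = 2850.2000 / 12 = 237.5167
CL = X̄̄ = 237.5167

237.52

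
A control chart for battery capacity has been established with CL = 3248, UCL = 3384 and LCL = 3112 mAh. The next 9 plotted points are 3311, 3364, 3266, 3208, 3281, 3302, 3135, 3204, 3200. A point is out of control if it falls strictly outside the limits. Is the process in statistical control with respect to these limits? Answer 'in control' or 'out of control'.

All 9 points lie within [3112, 3384].

in control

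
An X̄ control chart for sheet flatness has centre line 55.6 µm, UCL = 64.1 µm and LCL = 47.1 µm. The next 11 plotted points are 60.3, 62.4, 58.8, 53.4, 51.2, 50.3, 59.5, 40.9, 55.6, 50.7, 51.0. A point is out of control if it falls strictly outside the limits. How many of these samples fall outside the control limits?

1

Compare each point to [47.1, 64.1]: sample 8 = 40.9 < LCL.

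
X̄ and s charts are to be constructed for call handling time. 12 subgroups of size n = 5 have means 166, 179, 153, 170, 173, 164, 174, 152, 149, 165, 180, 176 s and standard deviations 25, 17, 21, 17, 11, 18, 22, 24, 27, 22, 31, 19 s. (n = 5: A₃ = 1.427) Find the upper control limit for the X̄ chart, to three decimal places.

X̄̄ = (166 + 179 + 153 + 170 + 173 + 164 + 174 + 152 + 149 + 165 + 180 + 176) / 12 = 166.7500
s̄ = (25 + 17 + 21 + 17 + 11 + 18 + 22 + 24 + 27 + 22 + 31 + 19) / 12 = 21.1667
UCL = X̄̄ + A₃·s̄ = 166.7500 + 1.427 × 21.1667 = 196.9548

196.955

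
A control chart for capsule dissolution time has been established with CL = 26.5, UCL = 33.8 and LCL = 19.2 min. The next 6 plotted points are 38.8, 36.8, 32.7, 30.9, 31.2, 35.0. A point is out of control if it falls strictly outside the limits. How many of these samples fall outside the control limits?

Compare each point to [19.2, 33.8]: sample 1 = 38.8 > UCL; sample 2 = 36.8 > UCL; sample 6 = 35.0 > UCL.

3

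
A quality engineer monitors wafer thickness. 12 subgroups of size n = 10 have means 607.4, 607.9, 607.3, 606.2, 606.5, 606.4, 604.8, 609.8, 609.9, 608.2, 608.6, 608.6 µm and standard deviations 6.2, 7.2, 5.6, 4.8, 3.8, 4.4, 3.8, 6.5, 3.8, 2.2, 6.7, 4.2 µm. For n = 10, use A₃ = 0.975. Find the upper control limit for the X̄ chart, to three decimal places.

612.443

X̄̄ = (607.4 + 607.9 + 607.3 + 606.2 + 606.5 + 606.4 + 604.8 + 609.8 + 609.9 + 608.2 + 608.6 + 608.6) / 12 = 607.6333
s̄ = (6.2 + 7.2 + 5.6 + 4.8 + 3.8 + 4.4 + 3.8 + 6.5 + 3.8 + 2.2 + 6.7 + 4.2) / 12 = 4.9333
UCL = X̄̄ + A₃·s̄ = 607.6333 + 0.975 × 4.9333 = 612.4433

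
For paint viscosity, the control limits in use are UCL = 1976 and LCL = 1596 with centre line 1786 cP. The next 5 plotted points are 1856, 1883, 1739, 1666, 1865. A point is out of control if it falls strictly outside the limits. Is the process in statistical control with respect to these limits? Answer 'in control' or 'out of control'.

in control

All 5 points lie within [1596, 1976].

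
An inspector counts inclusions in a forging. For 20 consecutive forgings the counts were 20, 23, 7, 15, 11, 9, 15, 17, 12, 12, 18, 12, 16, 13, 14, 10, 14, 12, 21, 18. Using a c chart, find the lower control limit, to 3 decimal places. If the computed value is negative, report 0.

3.046

c̄ = (20 + 23 + 7 + 15 + 11 + 9 + 15 + 17 + 12 + 12 + 18 + 12 + 16 + 13 + 14 + 10 + 14 + 12 + 21 + 18) / 20 = 289 / 20 = 14.4500
LCL = c̄ − 3√c̄ = 14.4500 − 3 × 3.8013 = 3.0461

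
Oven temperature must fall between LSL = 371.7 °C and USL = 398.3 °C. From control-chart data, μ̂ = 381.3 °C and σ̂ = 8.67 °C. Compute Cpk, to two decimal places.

Cpu = (USL − μ̂) / (3σ̂) = (398.3 − 381.3) / (3 × 8.67) = 0.6536; Cpl = (μ̂ − LSL) / (3σ̂) = (381.3 − 371.7) / (3 × 8.67) = 0.3691; Cpk = min(Cpu, Cpl) = 0.3691

0.37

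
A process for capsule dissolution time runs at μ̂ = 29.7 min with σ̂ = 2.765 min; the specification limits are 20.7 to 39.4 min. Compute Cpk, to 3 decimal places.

1.085

Cpu = (USL − μ̂) / (3σ̂) = (39.4 − 29.7) / (3 × 2.765) = 1.1694; Cpl = (μ̂ − LSL) / (3σ̂) = (29.7 − 20.7) / (3 × 2.765) = 1.0850; Cpk = min(Cpu, Cpl) = 1.0850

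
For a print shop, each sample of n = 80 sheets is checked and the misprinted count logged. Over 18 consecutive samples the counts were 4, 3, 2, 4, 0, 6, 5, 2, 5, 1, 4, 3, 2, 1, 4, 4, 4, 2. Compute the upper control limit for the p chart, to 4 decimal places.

0.1037

p̄ = Σdᵢ / (k·n) = 56 / (18 × 80) = 0.03889
UCL = p̄ + 3·√(p̄(1−p̄)/n) = 0.03889 + 3 × √(0.03889×0.96111/80) = 0.03889 + 3 × 0.02161 = 0.10373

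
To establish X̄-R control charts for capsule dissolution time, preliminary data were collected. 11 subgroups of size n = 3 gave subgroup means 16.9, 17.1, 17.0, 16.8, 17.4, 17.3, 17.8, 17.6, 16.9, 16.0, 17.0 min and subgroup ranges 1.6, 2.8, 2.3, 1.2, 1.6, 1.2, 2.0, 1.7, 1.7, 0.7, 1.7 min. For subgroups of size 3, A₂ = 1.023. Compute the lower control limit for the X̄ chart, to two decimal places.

15.35

X̄̄ = (16.9 + 17.1 + 17.0 + 16.8 + 17.4 + 17.3 + 17.8 + 17.6 + 16.9 + 16.0 + 17.0) / 11 = 187.8000 / 11 = 17.0727
R̄ = (1.6 + 2.8 + 2.3 + 1.2 + 1.6 + 1.2 + 2.0 + 1.7 + 1.7 + 0.7 + 1.7) / 11 = 18.5000 / 11 = 1.6818
LCL = X̄̄ − A₂·R̄ = 17.0727 − 1.023 × 1.6818 = 15.3522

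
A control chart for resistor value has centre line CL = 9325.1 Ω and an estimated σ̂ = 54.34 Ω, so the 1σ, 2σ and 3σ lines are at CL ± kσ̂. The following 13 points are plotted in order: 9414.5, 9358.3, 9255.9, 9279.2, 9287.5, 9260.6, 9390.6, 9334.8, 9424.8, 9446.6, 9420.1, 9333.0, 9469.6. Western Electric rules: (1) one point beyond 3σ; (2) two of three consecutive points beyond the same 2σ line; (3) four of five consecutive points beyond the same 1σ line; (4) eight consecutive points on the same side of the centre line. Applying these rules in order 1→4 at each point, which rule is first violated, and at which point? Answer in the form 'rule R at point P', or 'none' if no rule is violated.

Zone of each point (C = within 1σ̂, B = 1σ̂–2σ̂, A = 2σ̂–3σ̂, * = beyond 3σ̂; sign = side of CL): 1:+B, 2:+C, 3:-B, 4:-C, 5:-C, 6:-B, 7:+B, 8:+C, 9:+B, 10:+A, 11:+B, 12:+C, 13:+A
Rule 3 (four of five consecutive points beyond the same 1σ limit) is satisfied at point 11.

rule 3 at point 11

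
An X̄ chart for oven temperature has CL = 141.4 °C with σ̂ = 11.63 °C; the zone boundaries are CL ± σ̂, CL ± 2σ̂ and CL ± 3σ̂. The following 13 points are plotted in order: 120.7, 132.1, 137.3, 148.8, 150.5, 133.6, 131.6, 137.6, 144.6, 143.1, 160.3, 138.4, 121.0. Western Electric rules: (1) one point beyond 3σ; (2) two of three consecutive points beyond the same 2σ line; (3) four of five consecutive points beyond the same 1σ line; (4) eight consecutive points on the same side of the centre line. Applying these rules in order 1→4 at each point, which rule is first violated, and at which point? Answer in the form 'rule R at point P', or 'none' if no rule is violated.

none

Zone of each point (C = within 1σ̂, B = 1σ̂–2σ̂, A = 2σ̂–3σ̂, * = beyond 3σ̂; sign = side of CL): 1:-B, 2:-C, 3:-C, 4:+C, 5:+C, 6:-C, 7:-C, 8:-C, 9:+C, 10:+C, 11:+B, 12:-C, 13:-B
No rule fires across all 13 points.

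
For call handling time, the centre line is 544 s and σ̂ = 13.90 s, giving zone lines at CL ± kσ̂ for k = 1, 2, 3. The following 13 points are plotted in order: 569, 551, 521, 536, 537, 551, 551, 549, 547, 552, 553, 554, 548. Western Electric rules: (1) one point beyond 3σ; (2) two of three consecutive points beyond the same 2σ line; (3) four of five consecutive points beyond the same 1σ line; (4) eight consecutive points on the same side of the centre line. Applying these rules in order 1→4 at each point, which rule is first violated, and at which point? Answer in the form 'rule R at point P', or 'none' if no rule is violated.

rule 4 at point 13

Zone of each point (C = within 1σ̂, B = 1σ̂–2σ̂, A = 2σ̂–3σ̂, * = beyond 3σ̂; sign = side of CL): 1:+B, 2:+C, 3:-B, 4:-C, 5:-C, 6:+C, 7:+C, 8:+C, 9:+C, 10:+C, 11:+C, 12:+C, 13:+C
Rule 4 (eight consecutive points on the same side of the centre line) is satisfied at point 13.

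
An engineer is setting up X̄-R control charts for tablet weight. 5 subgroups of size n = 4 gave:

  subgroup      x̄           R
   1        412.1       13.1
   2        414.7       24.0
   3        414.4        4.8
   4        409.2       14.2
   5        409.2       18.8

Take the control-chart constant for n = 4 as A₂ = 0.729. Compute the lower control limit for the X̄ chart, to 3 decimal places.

X̄̄ = (412.1 + 414.7 + 414.4 + 409.2 + 409.2) / 5 = 2059.6000 / 5 = 411.9200
R̄ = (13.1 + 24.0 + 4.8 + 14.2 + 18.8) / 5 = 74.9000 / 5 = 14.9800
LCL = X̄̄ − A₂·R̄ = 411.9200 − 0.729 × 14.9800 = 400.9996

401.000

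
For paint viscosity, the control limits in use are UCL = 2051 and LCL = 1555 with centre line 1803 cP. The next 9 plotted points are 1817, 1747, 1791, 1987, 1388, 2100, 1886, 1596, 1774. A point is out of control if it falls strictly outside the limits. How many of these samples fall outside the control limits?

Compare each point to [1555, 2051]: sample 5 = 1388 < LCL; sample 6 = 2100 > UCL.

2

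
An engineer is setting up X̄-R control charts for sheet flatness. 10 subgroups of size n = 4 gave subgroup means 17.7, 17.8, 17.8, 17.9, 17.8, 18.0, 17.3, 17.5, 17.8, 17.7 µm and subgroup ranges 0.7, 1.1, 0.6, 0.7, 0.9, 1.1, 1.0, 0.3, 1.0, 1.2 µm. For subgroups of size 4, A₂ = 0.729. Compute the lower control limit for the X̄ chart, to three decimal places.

X̄̄ = (17.7 + 17.8 + 17.8 + 17.9 + 17.8 + 18.0 + 17.3 + 17.5 + 17.8 + 17.7) / 10 = 177.3000 / 10 = 17.7300
R̄ = (0.7 + 1.1 + 0.6 + 0.7 + 0.9 + 1.1 + 1.0 + 0.3 + 1.0 + 1.2) / 10 = 8.6000 / 10 = 0.8600
LCL = X̄̄ − A₂·R̄ = 17.7300 − 0.729 × 0.8600 = 17.1031

17.103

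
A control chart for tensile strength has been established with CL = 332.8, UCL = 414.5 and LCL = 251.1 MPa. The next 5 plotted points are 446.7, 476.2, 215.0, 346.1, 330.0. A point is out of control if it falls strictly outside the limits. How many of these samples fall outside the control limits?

3

Compare each point to [251.1, 414.5]: sample 1 = 446.7 > UCL; sample 2 = 476.2 > UCL; sample 3 = 215.0 < LCL.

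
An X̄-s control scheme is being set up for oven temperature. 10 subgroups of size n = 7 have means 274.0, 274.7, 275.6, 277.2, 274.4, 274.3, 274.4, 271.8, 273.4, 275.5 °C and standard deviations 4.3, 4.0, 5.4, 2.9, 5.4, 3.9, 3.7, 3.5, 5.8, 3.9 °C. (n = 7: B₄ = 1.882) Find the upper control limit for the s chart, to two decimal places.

8.05

s̄ = (4.3 + 4.0 + 5.4 + 2.9 + 5.4 + 3.9 + 3.7 + 3.5 + 5.8 + 3.9) / 10 = 4.2800
UCL_s = B₄·s̄ = 1.882 × 4.2800 = 8.0550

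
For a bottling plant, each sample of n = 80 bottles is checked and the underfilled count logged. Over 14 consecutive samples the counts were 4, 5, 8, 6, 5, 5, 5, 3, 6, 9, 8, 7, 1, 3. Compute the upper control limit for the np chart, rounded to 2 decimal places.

12.06

p̄ = Σdᵢ / (k·n) = 75 / (14 × 80) = 0.06696
UCL = np̄ + 3·√(np̄(1−p̄)) = 5.3571 + 3 × √(5.3571×0.93304) = 5.3571 + 3 × 2.2357 = 12.0643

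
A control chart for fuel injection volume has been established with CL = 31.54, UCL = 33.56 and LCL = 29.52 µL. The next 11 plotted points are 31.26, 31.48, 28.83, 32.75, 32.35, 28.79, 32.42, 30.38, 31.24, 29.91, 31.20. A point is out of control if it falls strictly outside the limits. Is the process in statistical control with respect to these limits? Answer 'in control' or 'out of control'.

Compare each point to [29.52, 33.56]: sample 3 = 28.83 < LCL; sample 6 = 28.79 < LCL.

out of control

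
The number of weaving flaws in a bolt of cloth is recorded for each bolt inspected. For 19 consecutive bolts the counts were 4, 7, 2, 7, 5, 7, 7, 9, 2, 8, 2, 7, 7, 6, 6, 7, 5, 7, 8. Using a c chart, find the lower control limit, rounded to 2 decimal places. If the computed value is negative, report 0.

c̄ = (4 + 7 + 2 + 7 + 5 + 7 + 7 + 9 + 2 + 8 + 2 + 7 + 7 + 6 + 6 + 7 + 5 + 7 + 8) / 19 = 113 / 19 = 5.9474
LCL = c̄ − 3√c̄ = 5.9474 − 3 × 2.4387 = -1.3688 → 0 (cannot be negative)

0.00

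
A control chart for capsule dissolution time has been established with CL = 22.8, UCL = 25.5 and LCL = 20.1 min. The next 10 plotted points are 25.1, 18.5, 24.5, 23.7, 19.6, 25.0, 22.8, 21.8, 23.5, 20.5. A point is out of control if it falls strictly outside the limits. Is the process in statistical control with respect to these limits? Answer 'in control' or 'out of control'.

Compare each point to [20.1, 25.5]: sample 2 = 18.5 < LCL; sample 5 = 19.6 < LCL.

out of control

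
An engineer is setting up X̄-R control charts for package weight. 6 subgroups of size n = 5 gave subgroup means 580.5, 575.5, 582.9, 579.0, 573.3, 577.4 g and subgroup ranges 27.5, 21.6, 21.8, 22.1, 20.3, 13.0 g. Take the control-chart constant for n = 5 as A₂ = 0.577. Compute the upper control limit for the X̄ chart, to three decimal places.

590.246

X̄̄ = (580.5 + 575.5 + 582.9 + 579.0 + 573.3 + 577.4) / 6 = 3468.6000 / 6 = 578.1000
R̄ = (27.5 + 21.6 + 21.8 + 22.1 + 20.3 + 13.0) / 6 = 126.3000 / 6 = 21.0500
UCL = X̄̄ + A₂·R̄ = 578.1000 + 0.577 × 21.0500 = 590.2459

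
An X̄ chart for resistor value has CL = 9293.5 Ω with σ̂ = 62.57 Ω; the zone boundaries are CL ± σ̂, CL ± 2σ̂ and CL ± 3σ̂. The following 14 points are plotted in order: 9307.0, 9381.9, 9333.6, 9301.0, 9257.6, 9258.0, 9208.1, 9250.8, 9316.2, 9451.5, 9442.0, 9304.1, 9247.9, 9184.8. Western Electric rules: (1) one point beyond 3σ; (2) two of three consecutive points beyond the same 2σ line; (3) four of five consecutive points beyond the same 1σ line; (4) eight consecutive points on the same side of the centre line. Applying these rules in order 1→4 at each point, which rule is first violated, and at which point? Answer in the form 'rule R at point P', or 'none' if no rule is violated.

Zone of each point (C = within 1σ̂, B = 1σ̂–2σ̂, A = 2σ̂–3σ̂, * = beyond 3σ̂; sign = side of CL): 1:+C, 2:+B, 3:+C, 4:+C, 5:-C, 6:-C, 7:-B, 8:-C, 9:+C, 10:+A, 11:+A, 12:+C, 13:-C, 14:-B
Rule 2 (two of three consecutive points beyond the same 2σ limit) is satisfied at point 11.

rule 2 at point 11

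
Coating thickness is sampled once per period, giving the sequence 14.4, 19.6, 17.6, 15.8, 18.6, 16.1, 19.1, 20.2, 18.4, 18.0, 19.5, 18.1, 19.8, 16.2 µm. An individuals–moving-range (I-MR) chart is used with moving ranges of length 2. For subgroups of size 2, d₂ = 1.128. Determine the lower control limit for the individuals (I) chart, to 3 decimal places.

X̄ = (14.4 + 19.6 + 17.6 + 15.8 + 18.6 + 16.1 + 19.1 + 20.2 + 18.4 + 18.0 + 19.5 + 18.1 + 19.8 + 16.2) / 14 = 17.9571
Moving ranges: 5.2, 2.0, 1.8, 2.8, 2.5, 3.0, 1.1, 1.8, 0.4, 1.5, 1.4, 1.7, 3.6; M̄R̄ = 28.8000 / 13 = 2.2154
LCL = X̄ − 3·M̄R̄/d₂ = 17.9571 − 3 × 2.2154 / 1.128 = 12.0652

12.065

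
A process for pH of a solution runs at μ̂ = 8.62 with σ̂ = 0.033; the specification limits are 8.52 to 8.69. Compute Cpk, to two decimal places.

Cpu = (USL − μ̂) / (3σ̂) = (8.69 − 8.62) / (3 × 0.033) = 0.7071; Cpl = (μ̂ − LSL) / (3σ̂) = (8.62 − 8.52) / (3 × 0.033) = 1.0101; Cpk = min(Cpu, Cpl) = 0.7071

0.71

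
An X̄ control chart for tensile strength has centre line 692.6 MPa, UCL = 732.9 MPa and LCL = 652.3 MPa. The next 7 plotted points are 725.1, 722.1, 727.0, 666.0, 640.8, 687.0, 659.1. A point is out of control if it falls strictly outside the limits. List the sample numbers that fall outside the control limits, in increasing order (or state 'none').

5

Compare each point to [652.3, 732.9]: sample 5 = 640.8 < LCL.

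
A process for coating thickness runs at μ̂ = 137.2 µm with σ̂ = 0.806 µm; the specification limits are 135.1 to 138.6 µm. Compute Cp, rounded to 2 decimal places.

0.72

Cp = (USL − LSL) / (6σ̂) = (138.6 − 135.1) / (6 × 0.806) = 3.5000 / 4.8360 = 0.7237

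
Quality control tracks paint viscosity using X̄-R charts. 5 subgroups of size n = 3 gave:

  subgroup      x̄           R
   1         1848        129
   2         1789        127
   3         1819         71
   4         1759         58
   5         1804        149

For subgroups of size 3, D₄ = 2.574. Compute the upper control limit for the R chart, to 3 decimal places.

R̄ = (129 + 127 + 71 + 58 + 149) / 5 = 534.0000 / 5 = 106.8000
UCL_R = D₄·R̄ = 2.574 × 106.8000 = 274.9032

274.903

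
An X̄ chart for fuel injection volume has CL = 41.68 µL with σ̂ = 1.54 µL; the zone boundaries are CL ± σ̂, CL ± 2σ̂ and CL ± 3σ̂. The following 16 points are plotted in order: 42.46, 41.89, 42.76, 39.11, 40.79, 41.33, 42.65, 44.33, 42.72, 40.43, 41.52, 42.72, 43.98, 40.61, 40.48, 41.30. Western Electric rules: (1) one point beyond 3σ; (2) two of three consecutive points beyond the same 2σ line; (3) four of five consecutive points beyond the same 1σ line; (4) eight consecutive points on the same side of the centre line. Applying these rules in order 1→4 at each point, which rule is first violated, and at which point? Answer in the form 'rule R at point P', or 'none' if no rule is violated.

none

Zone of each point (C = within 1σ̂, B = 1σ̂–2σ̂, A = 2σ̂–3σ̂, * = beyond 3σ̂; sign = side of CL): 1:+C, 2:+C, 3:+C, 4:-B, 5:-C, 6:-C, 7:+C, 8:+B, 9:+C, 10:-C, 11:-C, 12:+C, 13:+B, 14:-C, 15:-C, 16:-C
No rule fires across all 16 points.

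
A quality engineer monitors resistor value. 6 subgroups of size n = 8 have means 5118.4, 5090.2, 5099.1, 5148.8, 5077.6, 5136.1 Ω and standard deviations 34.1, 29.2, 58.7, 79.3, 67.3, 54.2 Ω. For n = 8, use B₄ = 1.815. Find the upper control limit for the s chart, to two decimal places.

s̄ = (34.1 + 29.2 + 58.7 + 79.3 + 67.3 + 54.2) / 6 = 53.8000
UCL_s = B₄·s̄ = 1.815 × 53.8000 = 97.6470

97.65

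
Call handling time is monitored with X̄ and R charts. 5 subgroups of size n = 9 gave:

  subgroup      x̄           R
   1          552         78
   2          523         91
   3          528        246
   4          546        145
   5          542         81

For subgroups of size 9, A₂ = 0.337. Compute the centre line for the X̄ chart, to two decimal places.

X̄̄ = (552 + 523 + 528 + 546 + 542) / 5 = 2691.0000 / 5 = 538.2000
CL = X̄̄ = 538.2000

538.20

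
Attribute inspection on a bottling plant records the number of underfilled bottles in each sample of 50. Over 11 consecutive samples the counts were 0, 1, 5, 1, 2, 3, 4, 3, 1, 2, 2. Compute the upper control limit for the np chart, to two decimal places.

p̄ = Σdᵢ / (k·n) = 24 / (11 × 50) = 0.04364
UCL = np̄ + 3·√(np̄(1−p̄)) = 2.1818 + 3 × √(2.1818×0.95636) = 2.1818 + 3 × 1.4445 = 6.5154

6.52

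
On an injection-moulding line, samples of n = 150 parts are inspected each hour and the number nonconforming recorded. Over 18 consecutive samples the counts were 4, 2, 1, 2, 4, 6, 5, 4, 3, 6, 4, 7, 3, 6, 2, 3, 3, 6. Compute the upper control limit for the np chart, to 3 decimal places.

9.824

p̄ = Σdᵢ / (k·n) = 71 / (18 × 150) = 0.02630
UCL = np̄ + 3·√(np̄(1−p̄)) = 3.9444 + 3 × √(3.9444×0.97370) = 3.9444 + 3 × 1.9598 = 9.8238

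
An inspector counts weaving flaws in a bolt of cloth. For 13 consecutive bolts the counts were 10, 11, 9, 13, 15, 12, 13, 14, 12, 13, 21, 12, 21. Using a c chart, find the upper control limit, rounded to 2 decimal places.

24.58

c̄ = (10 + 11 + 9 + 13 + 15 + 12 + 13 + 14 + 12 + 13 + 21 + 12 + 21) / 13 = 176 / 13 = 13.5385
UCL = c̄ + 3√c̄ = 13.5385 + 3 × √13.5385 = 13.5385 + 3 × 3.6795 = 24.5769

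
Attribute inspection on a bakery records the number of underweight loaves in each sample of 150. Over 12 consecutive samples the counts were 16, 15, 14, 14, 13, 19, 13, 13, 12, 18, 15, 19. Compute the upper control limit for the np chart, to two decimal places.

26.13

p̄ = Σdᵢ / (k·n) = 181 / (12 × 150) = 0.10056
UCL = np̄ + 3·√(np̄(1−p̄)) = 15.0833 + 3 × √(15.0833×0.89944) = 15.0833 + 3 × 3.6833 = 26.1332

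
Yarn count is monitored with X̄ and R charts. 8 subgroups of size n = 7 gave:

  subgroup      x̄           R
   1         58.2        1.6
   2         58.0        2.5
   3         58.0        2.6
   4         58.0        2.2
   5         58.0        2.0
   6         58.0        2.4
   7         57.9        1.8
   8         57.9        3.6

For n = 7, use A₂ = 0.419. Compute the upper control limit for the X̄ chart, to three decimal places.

X̄̄ = (58.2 + 58.0 + 58.0 + 58.0 + 58.0 + 58.0 + 57.9 + 57.9) / 8 = 464.0000 / 8 = 58.0000
R̄ = (1.6 + 2.5 + 2.6 + 2.2 + 2.0 + 2.4 + 1.8 + 3.6) / 8 = 18.7000 / 8 = 2.3375
UCL = X̄̄ + A₂·R̄ = 58.0000 + 0.419 × 2.3375 = 58.9794

58.979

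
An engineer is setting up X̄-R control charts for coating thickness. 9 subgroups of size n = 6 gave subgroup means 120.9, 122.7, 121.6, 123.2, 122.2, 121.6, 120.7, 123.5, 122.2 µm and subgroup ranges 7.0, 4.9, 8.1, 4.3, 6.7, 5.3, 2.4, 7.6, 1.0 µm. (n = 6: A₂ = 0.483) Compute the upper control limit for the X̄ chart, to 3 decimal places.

124.605

X̄̄ = (120.9 + 122.7 + 121.6 + 123.2 + 122.2 + 121.6 + 120.7 + 123.5 + 122.2) / 9 = 1098.6000 / 9 = 122.0667
R̄ = (7.0 + 4.9 + 8.1 + 4.3 + 6.7 + 5.3 + 2.4 + 7.6 + 1.0) / 9 = 47.3000 / 9 = 5.2556
UCL = X̄̄ + A₂·R̄ = 122.0667 + 0.483 × 5.2556 = 124.6051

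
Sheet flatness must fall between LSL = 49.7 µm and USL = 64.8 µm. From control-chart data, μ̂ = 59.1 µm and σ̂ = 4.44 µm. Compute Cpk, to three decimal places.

Cpu = (USL − μ̂) / (3σ̂) = (64.8 − 59.1) / (3 × 4.44) = 0.4279; Cpl = (μ̂ − LSL) / (3σ̂) = (59.1 − 49.7) / (3 × 4.44) = 0.7057; Cpk = min(Cpu, Cpl) = 0.4279

0.428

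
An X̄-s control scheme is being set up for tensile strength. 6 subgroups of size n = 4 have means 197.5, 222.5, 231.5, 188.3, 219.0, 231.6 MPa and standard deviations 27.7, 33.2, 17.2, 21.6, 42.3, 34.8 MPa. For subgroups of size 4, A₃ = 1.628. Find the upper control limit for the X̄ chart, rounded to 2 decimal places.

263.04

X̄̄ = (197.5 + 222.5 + 231.5 + 188.3 + 219.0 + 231.6) / 6 = 215.0667
s̄ = (27.7 + 33.2 + 17.2 + 21.6 + 42.3 + 34.8) / 6 = 29.4667
UCL = X̄̄ + A₃·s̄ = 215.0667 + 1.628 × 29.4667 = 263.0384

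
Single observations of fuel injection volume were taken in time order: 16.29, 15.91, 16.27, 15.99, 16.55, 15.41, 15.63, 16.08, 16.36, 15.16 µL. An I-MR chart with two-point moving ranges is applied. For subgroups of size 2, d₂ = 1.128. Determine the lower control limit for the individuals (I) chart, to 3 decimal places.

14.526

X̄ = (16.29 + 15.91 + 16.27 + 15.99 + 16.55 + 15.41 + 15.63 + 16.08 + 16.36 + 15.16) / 10 = 15.9650
Moving ranges: 0.38, 0.36, 0.28, 0.56, 1.14, 0.22, 0.45, 0.28, 1.20; M̄R̄ = 4.8700 / 9 = 0.5411
LCL = X̄ − 3·M̄R̄/d₂ = 15.9650 − 3 × 0.5411 / 1.128 = 14.5259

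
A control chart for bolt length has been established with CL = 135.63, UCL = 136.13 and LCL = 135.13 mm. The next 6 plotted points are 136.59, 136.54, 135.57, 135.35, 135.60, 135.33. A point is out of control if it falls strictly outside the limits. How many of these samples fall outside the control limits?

2

Compare each point to [135.13, 136.13]: sample 1 = 136.59 > UCL; sample 2 = 136.54 > UCL.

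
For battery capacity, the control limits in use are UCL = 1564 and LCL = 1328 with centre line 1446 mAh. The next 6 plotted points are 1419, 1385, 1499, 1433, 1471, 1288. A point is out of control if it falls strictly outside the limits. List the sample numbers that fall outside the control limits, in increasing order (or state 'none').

Compare each point to [1328, 1564]: sample 6 = 1288 < LCL.

6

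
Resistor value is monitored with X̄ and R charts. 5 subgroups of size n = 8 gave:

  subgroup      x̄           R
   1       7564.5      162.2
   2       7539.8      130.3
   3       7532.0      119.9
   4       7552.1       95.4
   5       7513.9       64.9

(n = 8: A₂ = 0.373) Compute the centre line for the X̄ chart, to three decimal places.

X̄̄ = (7564.5 + 7539.8 + 7532.0 + 7552.1 + 7513.9) / 5 = 37702.3000 / 5 = 7540.4600
CL = X̄̄ = 7540.4600

7540.460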